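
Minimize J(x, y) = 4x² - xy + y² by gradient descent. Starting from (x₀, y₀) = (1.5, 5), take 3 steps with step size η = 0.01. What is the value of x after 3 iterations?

1.30388

∇J = (8x - y, -x + 2y)
Step 1: at (1.5, 5), ∇J = (7, 8.5) → (1.5, 5) − 0.01·(7, 8.5) = (1.43, 4.915)
Step 2: at (1.43, 4.915), ∇J = (6.525, 8.4) → (1.43, 4.915) − 0.01·(6.525, 8.4) = (1.36475, 4.831)
Step 3: at (1.36475, 4.831), ∇J = (6.087, 8.29725) → (1.36475, 4.831) − 0.01·(6.087, 8.29725) = (1.30388, 4.7480275)
x = 1.30388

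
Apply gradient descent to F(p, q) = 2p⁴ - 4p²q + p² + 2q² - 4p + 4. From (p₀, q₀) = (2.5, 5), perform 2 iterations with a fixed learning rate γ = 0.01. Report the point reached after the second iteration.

∇F = (8p³ - 8pq + 2p - 4, -4p² + 4q)
(p₁, q₁) = (2.5, 5) − 0.01·(26, -5) = (2.24, 5.05)
(p₂, q₂) = (2.24, 5.05) − 0.01·(-0.100608, 0.1296) = (2.24100608, 5.048704)

(2.24100608, 5.048704)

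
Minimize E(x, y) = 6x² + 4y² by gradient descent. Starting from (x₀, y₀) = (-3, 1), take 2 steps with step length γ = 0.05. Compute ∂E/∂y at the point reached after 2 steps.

2.88

∇E = (12x, 8y)
Step 1: at (-3, 1), ∇E = (-36, 8) → (-3, 1) − 0.05·(-36, 8) = (-1.2, 0.6)
Step 2: at (-1.2, 0.6), ∇E = (-14.4, 4.8) → (-1.2, 0.6) − 0.05·(-14.4, 4.8) = (-0.48, 0.36)
∂E/∂y at (-0.48, 0.36) = 2.88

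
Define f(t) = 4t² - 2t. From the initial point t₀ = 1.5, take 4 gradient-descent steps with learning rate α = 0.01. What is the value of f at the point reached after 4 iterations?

f′(t) = 8t - 2
Step 1: f′(1.5) = 10; t₁ = 1.5 − 0.01·10 = 1.4
Step 2: f′(1.4) = 9.2; t₂ = 1.4 − 0.01·9.2 = 1.308
Step 3: f′(1.308) = 8.464; t₃ = 1.308 − 0.01·8.464 = 1.22336
Step 4: f′(1.22336) = 7.78688; t₄ = 1.22336 − 0.01·7.78688 = 1.1454912
f(1.1454912) = 2.95761795710976

2.95761795710976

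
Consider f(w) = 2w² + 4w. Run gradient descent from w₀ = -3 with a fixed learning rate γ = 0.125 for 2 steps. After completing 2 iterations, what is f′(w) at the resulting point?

-2

f′(w) = 4w + 4
Step 1: f′(-3) = -8; w₁ = -3 − 0.125·(-8) = -2
Step 2: f′(-2) = -4; w₂ = -2 − 0.125·(-4) = -1.5
f′(w) at (-1.5) = -2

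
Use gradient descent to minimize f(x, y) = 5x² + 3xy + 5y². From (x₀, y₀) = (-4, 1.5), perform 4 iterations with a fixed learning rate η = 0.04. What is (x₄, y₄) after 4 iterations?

(-0.80538624, 0.67267584)

∇f = (10x + 3y, 3x + 10y)
Step 1: at (-4, 1.5), ∇f = (-35.5, 3) → (-4, 1.5) − 0.04·(-35.5, 3) = (-2.58, 1.38)
Step 2: at (-2.58, 1.38), ∇f = (-21.66, 6.06) → (-2.58, 1.38) − 0.04·(-21.66, 6.06) = (-1.7136, 1.1376)
Step 3: at (-1.7136, 1.1376), ∇f = (-13.7232, 6.2352) → (-1.7136, 1.1376) − 0.04·(-13.7232, 6.2352) = (-1.164672, 0.888192)
Step 4: at (-1.164672, 0.888192), ∇f = (-8.982144, 5.387904) → (-1.164672, 0.888192) − 0.04·(-8.982144, 5.387904) = (-0.80538624, 0.67267584)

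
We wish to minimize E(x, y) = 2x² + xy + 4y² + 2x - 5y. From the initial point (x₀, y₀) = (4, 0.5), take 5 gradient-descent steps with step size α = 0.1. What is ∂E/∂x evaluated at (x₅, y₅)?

1.58964

∇E = (4x + y + 2, x + 8y - 5)
Step 1: at (4, 0.5), ∇E = (18.5, 3) → (4, 0.5) − 0.1·(18.5, 3) = (2.15, 0.2)
Step 2: at (2.15, 0.2), ∇E = (10.8, -1.25) → (2.15, 0.2) − 0.1·(10.8, -1.25) = (1.07, 0.325)
Step 3: at (1.07, 0.325), ∇E = (6.605, -1.33) → (1.07, 0.325) − 0.1·(6.605, -1.33) = (0.4095, 0.458)
Step 4: at (0.4095, 0.458), ∇E = (4.096, -0.9265) → (0.4095, 0.458) − 0.1·(4.096, -0.9265) = (-0.0001, 0.55065)
Step 5: at (-0.0001, 0.55065), ∇E = (2.55025, -0.5949) → (-0.0001, 0.55065) − 0.1·(2.55025, -0.5949) = (-0.255125, 0.61014)
∂E/∂x at (-0.255125, 0.61014) = 1.58964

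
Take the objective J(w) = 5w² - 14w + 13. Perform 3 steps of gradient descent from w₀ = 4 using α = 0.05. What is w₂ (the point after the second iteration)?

2.05

J′(w) = 10w - 14
Step 1: J′(4) = 26; w₁ = 4 − 0.05·26 = 2.7
Step 2: J′(2.7) = 13; w₂ = 2.7 − 0.05·13 = 2.05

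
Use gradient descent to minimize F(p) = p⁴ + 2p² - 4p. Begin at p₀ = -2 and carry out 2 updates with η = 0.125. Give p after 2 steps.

F′(p) = 4p³ + 4p - 4
Step 1: F′(-2) = -44; p₁ = -2 − 0.125·(-44) = 3.5
Step 2: F′(3.5) = 181.5; p₂ = 3.5 − 0.125·181.5 = -19.1875

-19.1875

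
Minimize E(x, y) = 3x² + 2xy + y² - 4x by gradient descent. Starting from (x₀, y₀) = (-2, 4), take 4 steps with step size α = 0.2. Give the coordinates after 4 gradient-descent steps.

(0.2272, 0.8256)

∇E = (6x + 2y - 4, 2x + 2y)
(x₁, y₁) = (-2, 4) − 0.2·(-8, 4) = (-0.4, 3.2)
(x₂, y₂) = (-0.4, 3.2) − 0.2·(0, 5.6) = (-0.4, 2.08)
(x₃, y₃) = (-0.4, 2.08) − 0.2·(-2.24, 3.36) = (0.048, 1.408)
(x₄, y₄) = (0.048, 1.408) − 0.2·(-0.896, 2.912) = (0.2272, 0.8256)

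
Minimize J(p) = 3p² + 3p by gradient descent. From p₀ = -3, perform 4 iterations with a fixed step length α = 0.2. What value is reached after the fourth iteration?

J′(p) = 6p + 3
p₁ = -3 − 0.2·(-15) = 0
p₂ = 0 − 0.2·3 = -0.6
p₃ = -0.6 − 0.2·(-0.6) = -0.48
p₄ = -0.48 − 0.2·0.12 = -0.504

-0.504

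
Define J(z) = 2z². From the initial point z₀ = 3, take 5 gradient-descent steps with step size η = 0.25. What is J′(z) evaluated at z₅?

J′(z) = 4z
z₁ = 3 − 0.25·12 = 0
z₂ = 0 − 0.25·0 = 0
z₃ = 0 − 0.25·0 = 0
z₄ = 0 − 0.25·0 = 0
z₅ = 0 − 0.25·0 = 0
J′(z) at (0) = 0

0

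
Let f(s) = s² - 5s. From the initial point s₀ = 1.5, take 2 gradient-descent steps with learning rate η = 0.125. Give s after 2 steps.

f′(s) = 2s - 5
Step 1: f′(1.5) = -2; s₁ = 1.5 − 0.125·(-2) = 1.75
Step 2: f′(1.75) = -1.5; s₂ = 1.75 − 0.125·(-1.5) = 1.9375

1.9375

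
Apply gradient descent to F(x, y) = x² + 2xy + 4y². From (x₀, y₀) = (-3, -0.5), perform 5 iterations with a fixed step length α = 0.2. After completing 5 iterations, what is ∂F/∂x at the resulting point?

∇F = (2x + 2y, 2x + 8y)
(x₁, y₁) = (-3, -0.5) − 0.2·(-7, -10) = (-1.6, 1.5)
(x₂, y₂) = (-1.6, 1.5) − 0.2·(-0.2, 8.8) = (-1.56, -0.26)
(x₃, y₃) = (-1.56, -0.26) − 0.2·(-3.64, -5.2) = (-0.832, 0.78)
(x₄, y₄) = (-0.832, 0.78) − 0.2·(-0.104, 4.576) = (-0.8112, -0.1352)
(x₅, y₅) = (-0.8112, -0.1352) − 0.2·(-1.8928, -2.704) = (-0.43264, 0.4056)
∂F/∂x at (-0.43264, 0.4056) = -0.05408

-0.05408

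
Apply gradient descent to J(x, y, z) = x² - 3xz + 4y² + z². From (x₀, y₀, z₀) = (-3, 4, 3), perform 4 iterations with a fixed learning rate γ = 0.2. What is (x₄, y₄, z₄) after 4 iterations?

(0, 0.5184, 0)

∇J = (2x - 3z, 8y, -3x + 2z)
Step 1: at (-3, 4, 3), ∇J = (-15, 32, 15) → (-3, 4, 3) − 0.2·(-15, 32, 15) = (0, -2.4, 0)
Step 2: at (0, -2.4, 0), ∇J = (0, -19.2, 0) → (0, -2.4, 0) − 0.2·(0, -19.2, 0) = (0, 1.44, 0)
Step 3: at (0, 1.44, 0), ∇J = (0, 11.52, 0) → (0, 1.44, 0) − 0.2·(0, 11.52, 0) = (0, -0.864, 0)
Step 4: at (0, -0.864, 0), ∇J = (0, -6.912, 0) → (0, -0.864, 0) − 0.2·(0, -6.912, 0) = (0, 0.5184, 0)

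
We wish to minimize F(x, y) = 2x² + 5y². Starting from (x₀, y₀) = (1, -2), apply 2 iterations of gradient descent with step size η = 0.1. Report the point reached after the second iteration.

∇F = (4x, 10y)
(x₁, y₁) = (1, -2) − 0.1·(4, -20) = (0.6, 0)
(x₂, y₂) = (0.6, 0) − 0.1·(2.4, 0) = (0.36, 0)

(0.36, 0)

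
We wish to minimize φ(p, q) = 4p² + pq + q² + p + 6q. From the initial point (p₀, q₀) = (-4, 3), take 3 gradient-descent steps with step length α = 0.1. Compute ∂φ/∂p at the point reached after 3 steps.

∇φ = (8p + q + 1, p + 2q + 6)
(p₁, q₁) = (-4, 3) − 0.1·(-28, 8) = (-1.2, 2.2)
(p₂, q₂) = (-1.2, 2.2) − 0.1·(-6.4, 9.2) = (-0.56, 1.28)
(p₃, q₃) = (-0.56, 1.28) − 0.1·(-2.2, 8) = (-0.34, 0.48)
∂φ/∂p at (-0.34, 0.48) = -1.24

-1.24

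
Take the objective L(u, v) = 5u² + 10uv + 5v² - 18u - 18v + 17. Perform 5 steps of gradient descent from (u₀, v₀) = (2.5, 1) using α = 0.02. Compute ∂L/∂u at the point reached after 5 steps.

∇L = (10u + 10v - 18, 10u + 10v - 18)
Step 1: at (2.5, 1), ∇L = (17, 17) → (2.5, 1) − 0.02·(17, 17) = (2.16, 0.66)
Step 2: at (2.16, 0.66), ∇L = (10.2, 10.2) → (2.16, 0.66) − 0.02·(10.2, 10.2) = (1.956, 0.456)
Step 3: at (1.956, 0.456), ∇L = (6.12, 6.12) → (1.956, 0.456) − 0.02·(6.12, 6.12) = (1.8336, 0.3336)
Step 4: at (1.8336, 0.3336), ∇L = (3.672, 3.672) → (1.8336, 0.3336) − 0.02·(3.672, 3.672) = (1.76016, 0.26016)
Step 5: at (1.76016, 0.26016), ∇L = (2.2032, 2.2032) → (1.76016, 0.26016) − 0.02·(2.2032, 2.2032) = (1.716096, 0.216096)
∂L/∂u at (1.716096, 0.216096) = 1.32192

1.32192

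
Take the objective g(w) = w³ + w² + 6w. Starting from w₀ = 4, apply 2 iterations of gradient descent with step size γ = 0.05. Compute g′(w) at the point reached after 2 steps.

g′(w) = 3w² + 2w + 6
w₁ = 4 − 0.05·62 = 0.9
w₂ = 0.9 − 0.05·10.23 = 0.3885
g′(w) at (0.3885) = 7.22979675

7.22979675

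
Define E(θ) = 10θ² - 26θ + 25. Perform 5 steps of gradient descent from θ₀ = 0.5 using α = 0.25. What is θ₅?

820.5

E′(θ) = 20θ - 26
Step 1: E′(0.5) = -16; θ₁ = 0.5 − 0.25·(-16) = 4.5
Step 2: E′(4.5) = 64; θ₂ = 4.5 − 0.25·64 = -11.5
Step 3: E′(-11.5) = -256; θ₃ = -11.5 − 0.25·(-256) = 52.5
Step 4: E′(52.5) = 1024; θ₄ = 52.5 − 0.25·1024 = -203.5
Step 5: E′(-203.5) = -4096; θ₅ = -203.5 − 0.25·(-4096) = 820.5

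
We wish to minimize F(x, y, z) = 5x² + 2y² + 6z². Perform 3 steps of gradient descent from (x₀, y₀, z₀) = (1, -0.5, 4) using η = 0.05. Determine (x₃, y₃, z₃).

∇F = (10x, 4y, 12z)
(x₁, y₁, z₁) = (1, -0.5, 4) − 0.05·(10, -2, 48) = (0.5, -0.4, 1.6)
(x₂, y₂, z₂) = (0.5, -0.4, 1.6) − 0.05·(5, -1.6, 19.2) = (0.25, -0.32, 0.64)
(x₃, y₃, z₃) = (0.25, -0.32, 0.64) − 0.05·(2.5, -1.28, 7.68) = (0.125, -0.256, 0.256)

(0.125, -0.256, 0.256)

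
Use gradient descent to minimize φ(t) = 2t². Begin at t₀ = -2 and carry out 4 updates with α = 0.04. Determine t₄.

-0.99574272

φ′(t) = 4t
Step 1: φ′(-2) = -8; t₁ = -2 − 0.04·(-8) = -1.68
Step 2: φ′(-1.68) = -6.72; t₂ = -1.68 − 0.04·(-6.72) = -1.4112
Step 3: φ′(-1.4112) = -5.6448; t₃ = -1.4112 − 0.04·(-5.6448) = -1.185408
Step 4: φ′(-1.185408) = -4.741632; t₄ = -1.185408 − 0.04·(-4.741632) = -0.99574272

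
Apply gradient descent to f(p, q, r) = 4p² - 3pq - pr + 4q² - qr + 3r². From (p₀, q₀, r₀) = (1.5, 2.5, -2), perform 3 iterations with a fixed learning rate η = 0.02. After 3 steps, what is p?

1.129924

∇f = (8p - 3q - r, -3p + 8q - r, -p - q + 6r)
Step 1: at (1.5, 2.5, -2), ∇f = (6.5, 17.5, -16) → (1.5, 2.5, -2) − 0.02·(6.5, 17.5, -16) = (1.37, 2.15, -1.68)
Step 2: at (1.37, 2.15, -1.68), ∇f = (6.19, 14.77, -13.6) → (1.37, 2.15, -1.68) − 0.02·(6.19, 14.77, -13.6) = (1.2462, 1.8546, -1.408)
Step 3: at (1.2462, 1.8546, -1.408), ∇f = (5.8138, 12.5062, -11.5488) → (1.2462, 1.8546, -1.408) − 0.02·(5.8138, 12.5062, -11.5488) = (1.129924, 1.604476, -1.177024)
p = 1.129924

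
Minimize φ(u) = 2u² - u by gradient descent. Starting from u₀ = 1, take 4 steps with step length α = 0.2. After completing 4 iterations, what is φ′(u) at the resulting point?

φ′(u) = 4u - 1
Step 1: φ′(1) = 3; u₁ = 1 − 0.2·3 = 0.4
Step 2: φ′(0.4) = 0.6; u₂ = 0.4 − 0.2·0.6 = 0.28
Step 3: φ′(0.28) = 0.12; u₃ = 0.28 − 0.2·0.12 = 0.256
Step 4: φ′(0.256) = 0.024; u₄ = 0.256 − 0.2·0.024 = 0.2512
φ′(u) at (0.2512) = 0.0048

0.0048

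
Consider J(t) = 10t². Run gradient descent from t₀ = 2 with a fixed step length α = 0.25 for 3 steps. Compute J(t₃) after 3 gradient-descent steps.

163840

J′(t) = 20t
Step 1: J′(2) = 40; t₁ = 2 − 0.25·40 = -8
Step 2: J′(-8) = -160; t₂ = -8 − 0.25·(-160) = 32
Step 3: J′(32) = 640; t₃ = 32 − 0.25·640 = -128
J(-128) = 163840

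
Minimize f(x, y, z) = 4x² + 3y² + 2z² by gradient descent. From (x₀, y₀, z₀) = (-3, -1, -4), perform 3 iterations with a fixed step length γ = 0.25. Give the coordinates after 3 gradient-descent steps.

∇f = (8x, 6y, 4z)
(x₁, y₁, z₁) = (-3, -1, -4) − 0.25·(-24, -6, -16) = (3, 0.5, 0)
(x₂, y₂, z₂) = (3, 0.5, 0) − 0.25·(24, 3, 0) = (-3, -0.25, 0)
(x₃, y₃, z₃) = (-3, -0.25, 0) − 0.25·(-24, -1.5, 0) = (3, 0.125, 0)

(3, 0.125, 0)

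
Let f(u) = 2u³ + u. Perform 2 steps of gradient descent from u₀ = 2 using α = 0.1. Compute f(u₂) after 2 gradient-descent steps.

-1.59375

f′(u) = 6u² + 1
Step 1: f′(2) = 25; u₁ = 2 − 0.1·25 = -0.5
Step 2: f′(-0.5) = 2.5; u₂ = -0.5 − 0.1·2.5 = -0.75
f(-0.75) = -1.59375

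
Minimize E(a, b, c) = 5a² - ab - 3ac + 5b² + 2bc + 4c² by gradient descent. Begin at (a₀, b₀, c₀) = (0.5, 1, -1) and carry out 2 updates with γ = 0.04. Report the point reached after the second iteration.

∇E = (10a - b - 3c, -a + 10b + 2c, -3a + 2b + 8c)
Step 1: at (0.5, 1, -1), ∇E = (7, 7.5, -7.5) → (0.5, 1, -1) − 0.04·(7, 7.5, -7.5) = (0.22, 0.7, -0.7)
Step 2: at (0.22, 0.7, -0.7), ∇E = (3.6, 5.38, -4.86) → (0.22, 0.7, -0.7) − 0.04·(3.6, 5.38, -4.86) = (0.076, 0.4848, -0.5056)

(0.076, 0.4848, -0.5056)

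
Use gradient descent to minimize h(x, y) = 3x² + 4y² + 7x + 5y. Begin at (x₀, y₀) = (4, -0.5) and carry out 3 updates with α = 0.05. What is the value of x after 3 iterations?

0.6055

∇h = (6x + 7, 8y + 5)
(x₁, y₁) = (4, -0.5) − 0.05·(31, 1) = (2.45, -0.55)
(x₂, y₂) = (2.45, -0.55) − 0.05·(21.7, 0.6) = (1.365, -0.58)
(x₃, y₃) = (1.365, -0.58) − 0.05·(15.19, 0.36) = (0.6055, -0.598)
x = 0.6055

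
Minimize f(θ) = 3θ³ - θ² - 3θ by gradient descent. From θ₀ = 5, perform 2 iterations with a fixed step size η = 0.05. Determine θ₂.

-20.122

f′(θ) = 9θ² - 2θ - 3
Step 1: f′(5) = 212; θ₁ = 5 − 0.05·212 = -5.6
Step 2: f′(-5.6) = 290.44; θ₂ = -5.6 − 0.05·290.44 = -20.122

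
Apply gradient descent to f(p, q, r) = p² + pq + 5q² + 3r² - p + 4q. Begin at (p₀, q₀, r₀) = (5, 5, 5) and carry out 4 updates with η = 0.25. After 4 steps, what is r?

∇f = (2p + q - 1, p + 10q + 4, 6r)
Step 1: at (5, 5, 5), ∇f = (14, 59, 30) → (5, 5, 5) − 0.25·(14, 59, 30) = (1.5, -9.75, -2.5)
Step 2: at (1.5, -9.75, -2.5), ∇f = (-7.75, -92, -15) → (1.5, -9.75, -2.5) − 0.25·(-7.75, -92, -15) = (3.4375, 13.25, 1.25)
Step 3: at (3.4375, 13.25, 1.25), ∇f = (19.125, 139.9375, 7.5) → (3.4375, 13.25, 1.25) − 0.25·(19.125, 139.9375, 7.5) = (-1.34375, -21.734375, -0.625)
Step 4: at (-1.34375, -21.734375, -0.625), ∇f = (-25.421875, -214.6875, -3.75) → (-1.34375, -21.734375, -0.625) − 0.25·(-25.421875, -214.6875, -3.75) = (5.01171875, 31.9375, 0.3125)
r = 0.3125

0.3125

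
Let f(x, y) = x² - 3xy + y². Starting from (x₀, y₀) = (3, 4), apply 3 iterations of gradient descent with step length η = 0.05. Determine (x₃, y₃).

(3.84075, 4.262625)

∇f = (2x - 3y, -3x + 2y)
Step 1: at (3, 4), ∇f = (-6, -1) → (3, 4) − 0.05·(-6, -1) = (3.3, 4.05)
Step 2: at (3.3, 4.05), ∇f = (-5.55, -1.8) → (3.3, 4.05) − 0.05·(-5.55, -1.8) = (3.5775, 4.14)
Step 3: at (3.5775, 4.14), ∇f = (-5.265, -2.4525) → (3.5775, 4.14) − 0.05·(-5.265, -2.4525) = (3.84075, 4.262625)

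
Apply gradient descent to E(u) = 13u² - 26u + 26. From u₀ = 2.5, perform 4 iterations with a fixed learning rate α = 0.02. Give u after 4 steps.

1.07962624

E′(u) = 26u - 26
Step 1: E′(2.5) = 39; u₁ = 2.5 − 0.02·39 = 1.72
Step 2: E′(1.72) = 18.72; u₂ = 1.72 − 0.02·18.72 = 1.3456
Step 3: E′(1.3456) = 8.9856; u₃ = 1.3456 − 0.02·8.9856 = 1.165888
Step 4: E′(1.165888) = 4.313088; u₄ = 1.165888 − 0.02·4.313088 = 1.07962624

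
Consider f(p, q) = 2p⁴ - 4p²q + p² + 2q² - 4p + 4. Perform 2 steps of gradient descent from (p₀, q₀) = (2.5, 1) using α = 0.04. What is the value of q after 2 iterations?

2.030016

∇f = (8p³ - 8pq + 2p - 4, -4p² + 4q)
Step 1: at (2.5, 1), ∇f = (106, -21) → (2.5, 1) − 0.04·(106, -21) = (-1.74, 1.84)
Step 2: at (-1.74, 1.84), ∇f = (-24.011392, -4.7504) → (-1.74, 1.84) − 0.04·(-24.011392, -4.7504) = (-0.77954432, 2.030016)
q = 2.030016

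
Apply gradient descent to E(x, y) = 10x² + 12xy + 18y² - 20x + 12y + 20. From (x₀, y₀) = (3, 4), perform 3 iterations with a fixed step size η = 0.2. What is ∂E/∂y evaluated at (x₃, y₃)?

-77954.304

∇E = (20x + 12y - 20, 12x + 36y + 12)
(x₁, y₁) = (3, 4) − 0.2·(88, 192) = (-14.6, -34.4)
(x₂, y₂) = (-14.6, -34.4) − 0.2·(-724.8, -1401.6) = (130.36, 245.92)
(x₃, y₃) = (130.36, 245.92) − 0.2·(5538.24, 10429.44) = (-977.288, -1839.968)
∂E/∂y at (-977.288, -1839.968) = -77954.304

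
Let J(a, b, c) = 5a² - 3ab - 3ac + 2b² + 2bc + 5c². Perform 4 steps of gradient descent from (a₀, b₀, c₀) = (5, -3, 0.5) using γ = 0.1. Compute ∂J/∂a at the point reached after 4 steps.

∇J = (10a - 3b - 3c, -3a + 4b + 2c, -3a + 2b + 10c)
Step 1: at (5, -3, 0.5), ∇J = (57.5, -26, -16) → (5, -3, 0.5) − 0.1·(57.5, -26, -16) = (-0.75, -0.4, 2.1)
Step 2: at (-0.75, -0.4, 2.1), ∇J = (-12.6, 4.85, 22.45) → (-0.75, -0.4, 2.1) − 0.1·(-12.6, 4.85, 22.45) = (0.51, -0.885, -0.145)
Step 3: at (0.51, -0.885, -0.145), ∇J = (8.19, -5.36, -4.75) → (0.51, -0.885, -0.145) − 0.1·(8.19, -5.36, -4.75) = (-0.309, -0.349, 0.33)
Step 4: at (-0.309, -0.349, 0.33), ∇J = (-3.033, 0.191, 3.529) → (-0.309, -0.349, 0.33) − 0.1·(-3.033, 0.191, 3.529) = (-0.0057, -0.3681, -0.0229)
∂J/∂a at (-0.0057, -0.3681, -0.0229) = 1.116

1.116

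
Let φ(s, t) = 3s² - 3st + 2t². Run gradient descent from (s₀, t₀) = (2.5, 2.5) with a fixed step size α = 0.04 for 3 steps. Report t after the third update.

2.1504

∇φ = (6s - 3t, -3s + 4t)
Step 1: at (2.5, 2.5), ∇φ = (7.5, 2.5) → (2.5, 2.5) − 0.04·(7.5, 2.5) = (2.2, 2.4)
Step 2: at (2.2, 2.4), ∇φ = (6, 3) → (2.2, 2.4) − 0.04·(6, 3) = (1.96, 2.28)
Step 3: at (1.96, 2.28), ∇φ = (4.92, 3.24) → (1.96, 2.28) − 0.04·(4.92, 3.24) = (1.7632, 2.1504)
t = 2.1504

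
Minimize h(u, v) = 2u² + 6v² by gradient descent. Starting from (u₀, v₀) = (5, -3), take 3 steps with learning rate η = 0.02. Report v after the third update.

-1.316928

∇h = (4u, 12v)
Step 1: at (5, -3), ∇h = (20, -36) → (5, -3) − 0.02·(20, -36) = (4.6, -2.28)
Step 2: at (4.6, -2.28), ∇h = (18.4, -27.36) → (4.6, -2.28) − 0.02·(18.4, -27.36) = (4.232, -1.7328)
Step 3: at (4.232, -1.7328), ∇h = (16.928, -20.7936) → (4.232, -1.7328) − 0.02·(16.928, -20.7936) = (3.89344, -1.316928)
v = -1.316928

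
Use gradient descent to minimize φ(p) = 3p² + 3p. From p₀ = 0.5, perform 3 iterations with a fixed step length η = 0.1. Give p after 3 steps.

φ′(p) = 6p + 3
p₁ = 0.5 − 0.1·6 = -0.1
p₂ = -0.1 − 0.1·2.4 = -0.34
p₃ = -0.34 − 0.1·0.96 = -0.436

-0.436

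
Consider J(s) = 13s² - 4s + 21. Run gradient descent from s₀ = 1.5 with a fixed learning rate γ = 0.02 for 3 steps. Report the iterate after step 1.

0.8

J′(s) = 26s - 4
Step 1: J′(1.5) = 35; s₁ = 1.5 − 0.02·35 = 0.8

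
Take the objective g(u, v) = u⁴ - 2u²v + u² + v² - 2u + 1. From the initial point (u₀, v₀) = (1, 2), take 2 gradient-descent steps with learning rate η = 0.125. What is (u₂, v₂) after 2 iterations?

(1, 1.875)

∇g = (4u³ - 4uv + 2u - 2, -2u² + 2v)
Step 1: at (1, 2), ∇g = (-4, 2) → (1, 2) − 0.125·(-4, 2) = (1.5, 1.75)
Step 2: at (1.5, 1.75), ∇g = (4, -1) → (1.5, 1.75) − 0.125·(4, -1) = (1, 1.875)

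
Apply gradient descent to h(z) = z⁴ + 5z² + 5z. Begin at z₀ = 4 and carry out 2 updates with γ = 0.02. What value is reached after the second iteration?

h′(z) = 4z³ + 10z + 5
Step 1: h′(4) = 301; z₁ = 4 − 0.02·301 = -2.02
Step 2: h′(-2.02) = -48.169632; z₂ = -2.02 − 0.02·(-48.169632) = -1.05660736

-1.05660736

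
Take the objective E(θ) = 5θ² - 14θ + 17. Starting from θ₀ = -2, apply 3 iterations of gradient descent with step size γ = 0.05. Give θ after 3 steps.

0.975

E′(θ) = 10θ - 14
θ₁ = -2 − 0.05·(-34) = -0.3
θ₂ = -0.3 − 0.05·(-17) = 0.55
θ₃ = 0.55 − 0.05·(-8.5) = 0.975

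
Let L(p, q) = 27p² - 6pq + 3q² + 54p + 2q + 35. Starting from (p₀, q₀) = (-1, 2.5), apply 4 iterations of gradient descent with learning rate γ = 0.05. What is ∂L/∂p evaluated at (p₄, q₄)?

∇L = (54p - 6q + 54, -6p + 6q + 2)
Step 1: at (-1, 2.5), ∇L = (-15, 23) → (-1, 2.5) − 0.05·(-15, 23) = (-0.25, 1.35)
Step 2: at (-0.25, 1.35), ∇L = (32.4, 11.6) → (-0.25, 1.35) − 0.05·(32.4, 11.6) = (-1.87, 0.77)
Step 3: at (-1.87, 0.77), ∇L = (-51.6, 17.84) → (-1.87, 0.77) − 0.05·(-51.6, 17.84) = (0.71, -0.122)
Step 4: at (0.71, -0.122), ∇L = (93.072, -2.992) → (0.71, -0.122) − 0.05·(93.072, -2.992) = (-3.9436, 0.0276)
∂L/∂p at (-3.9436, 0.0276) = -159.12

-159.12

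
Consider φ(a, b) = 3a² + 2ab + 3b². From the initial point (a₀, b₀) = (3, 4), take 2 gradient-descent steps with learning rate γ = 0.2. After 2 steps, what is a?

1.24

∇φ = (6a + 2b, 2a + 6b)
Step 1: at (3, 4), ∇φ = (26, 30) → (3, 4) − 0.2·(26, 30) = (-2.2, -2)
Step 2: at (-2.2, -2), ∇φ = (-17.2, -16.4) → (-2.2, -2) − 0.2·(-17.2, -16.4) = (1.24, 1.28)
a = 1.24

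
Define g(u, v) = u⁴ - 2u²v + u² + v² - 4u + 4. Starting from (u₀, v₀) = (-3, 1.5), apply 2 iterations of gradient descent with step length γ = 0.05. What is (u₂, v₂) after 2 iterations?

∇g = (4u³ - 4uv + 2u - 4, -2u² + 2v)
(u₁, v₁) = (-3, 1.5) − 0.05·(-100, -15) = (2, 2.25)
(u₂, v₂) = (2, 2.25) − 0.05·(14, -3.5) = (1.3, 2.425)

(1.3, 2.425)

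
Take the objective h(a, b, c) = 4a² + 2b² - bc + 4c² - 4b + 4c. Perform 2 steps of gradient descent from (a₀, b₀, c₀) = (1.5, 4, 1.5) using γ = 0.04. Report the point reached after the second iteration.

∇h = (8a, 4b - c - 4, -b + 8c + 4)
(a₁, b₁, c₁) = (1.5, 4, 1.5) − 0.04·(12, 10.5, 12) = (1.02, 3.58, 1.02)
(a₂, b₂, c₂) = (1.02, 3.58, 1.02) − 0.04·(8.16, 9.3, 8.58) = (0.6936, 3.208, 0.6768)

(0.6936, 3.208, 0.6768)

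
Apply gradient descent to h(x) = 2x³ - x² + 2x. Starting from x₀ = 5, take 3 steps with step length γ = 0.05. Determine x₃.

h′(x) = 6x² - 2x + 2
x₁ = 5 − 0.05·142 = -2.1
x₂ = -2.1 − 0.05·32.66 = -3.733
x₃ = -3.733 − 0.05·93.077734 = -8.3868867

-8.3868867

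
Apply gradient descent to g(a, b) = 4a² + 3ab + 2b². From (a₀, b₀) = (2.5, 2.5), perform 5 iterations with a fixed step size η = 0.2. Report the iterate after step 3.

(-2.4, -1.12)

∇g = (8a + 3b, 3a + 4b)
(a₁, b₁) = (2.5, 2.5) − 0.2·(27.5, 17.5) = (-3, -1)
(a₂, b₂) = (-3, -1) − 0.2·(-27, -13) = (2.4, 1.6)
(a₃, b₃) = (2.4, 1.6) − 0.2·(24, 13.6) = (-2.4, -1.12)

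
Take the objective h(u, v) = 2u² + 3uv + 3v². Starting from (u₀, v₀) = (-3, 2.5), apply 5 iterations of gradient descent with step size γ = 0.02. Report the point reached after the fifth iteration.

∇h = (4u + 3v, 3u + 6v)
(u₁, v₁) = (-3, 2.5) − 0.02·(-4.5, 6) = (-2.91, 2.38)
(u₂, v₂) = (-2.91, 2.38) − 0.02·(-4.5, 5.55) = (-2.82, 2.269)
(u₃, v₃) = (-2.82, 2.269) − 0.02·(-4.473, 5.154) = (-2.73054, 2.16592)
(u₄, v₄) = (-2.73054, 2.16592) − 0.02·(-4.4244, 4.8039) = (-2.642052, 2.069842)
(u₅, v₅) = (-2.642052, 2.069842) − 0.02·(-4.358682, 4.492896) = (-2.55487836, 1.97998408)

(-2.55487836, 1.97998408)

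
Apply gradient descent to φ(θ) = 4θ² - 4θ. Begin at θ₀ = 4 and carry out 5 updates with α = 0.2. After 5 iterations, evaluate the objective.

φ′(θ) = 8θ - 4
θ₁ = 4 − 0.2·28 = -1.6
θ₂ = -1.6 − 0.2·(-16.8) = 1.76
θ₃ = 1.76 − 0.2·10.08 = -0.256
θ₄ = -0.256 − 0.2·(-6.048) = 0.9536
θ₅ = 0.9536 − 0.2·3.6288 = 0.22784
φ(0.22784) = -0.7037157376

-0.7037157376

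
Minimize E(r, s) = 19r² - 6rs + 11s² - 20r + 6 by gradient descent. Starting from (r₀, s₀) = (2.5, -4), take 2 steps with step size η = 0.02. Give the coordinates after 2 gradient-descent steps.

(0.292, -1.024)

∇E = (38r - 6s - 20, -6r + 22s)
Step 1: at (2.5, -4), ∇E = (99, -103) → (2.5, -4) − 0.02·(99, -103) = (0.52, -1.94)
Step 2: at (0.52, -1.94), ∇E = (11.4, -45.8) → (0.52, -1.94) − 0.02·(11.4, -45.8) = (0.292, -1.024)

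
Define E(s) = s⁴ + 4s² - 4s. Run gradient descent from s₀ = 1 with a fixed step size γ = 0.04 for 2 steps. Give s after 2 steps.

0.57209088

E′(s) = 4s³ + 8s - 4
Step 1: E′(1) = 8; s₁ = 1 − 0.04·8 = 0.68
Step 2: E′(0.68) = 2.697728; s₂ = 0.68 − 0.04·2.697728 = 0.57209088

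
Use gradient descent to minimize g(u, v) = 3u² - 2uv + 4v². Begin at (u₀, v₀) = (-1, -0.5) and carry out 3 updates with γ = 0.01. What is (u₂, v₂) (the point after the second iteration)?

(-0.9026, -0.4606)

∇g = (6u - 2v, -2u + 8v)
Step 1: at (-1, -0.5), ∇g = (-5, -2) → (-1, -0.5) − 0.01·(-5, -2) = (-0.95, -0.48)
Step 2: at (-0.95, -0.48), ∇g = (-4.74, -1.94) → (-0.95, -0.48) − 0.01·(-4.74, -1.94) = (-0.9026, -0.4606)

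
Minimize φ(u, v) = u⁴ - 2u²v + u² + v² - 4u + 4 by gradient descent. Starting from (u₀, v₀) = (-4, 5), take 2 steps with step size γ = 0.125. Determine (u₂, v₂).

(-3616.75, 100.875)

∇φ = (4u³ - 4uv + 2u - 4, -2u² + 2v)
(u₁, v₁) = (-4, 5) − 0.125·(-188, -22) = (19.5, 7.75)
(u₂, v₂) = (19.5, 7.75) − 0.125·(29090, -745) = (-3616.75, 100.875)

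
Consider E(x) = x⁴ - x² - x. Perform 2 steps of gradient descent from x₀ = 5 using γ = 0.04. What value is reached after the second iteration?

478.17549056

E′(x) = 4x³ - 2x - 1
x₁ = 5 − 0.04·489 = -14.56
x₂ = -14.56 − 0.04·(-12318.387264) = 478.17549056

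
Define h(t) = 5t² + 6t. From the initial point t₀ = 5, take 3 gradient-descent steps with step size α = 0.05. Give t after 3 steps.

h′(t) = 10t + 6
Step 1: h′(5) = 56; t₁ = 5 − 0.05·56 = 2.2
Step 2: h′(2.2) = 28; t₂ = 2.2 − 0.05·28 = 0.8
Step 3: h′(0.8) = 14; t₃ = 0.8 − 0.05·14 = 0.1

0.1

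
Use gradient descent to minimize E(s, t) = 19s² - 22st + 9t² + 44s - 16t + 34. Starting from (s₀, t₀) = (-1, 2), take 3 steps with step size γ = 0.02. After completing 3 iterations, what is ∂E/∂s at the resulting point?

6.285184

∇E = (38s - 22t + 44, -22s + 18t - 16)
Step 1: at (-1, 2), ∇E = (-38, 42) → (-1, 2) − 0.02·(-38, 42) = (-0.24, 1.16)
Step 2: at (-0.24, 1.16), ∇E = (9.36, 10.16) → (-0.24, 1.16) − 0.02·(9.36, 10.16) = (-0.4272, 0.9568)
Step 3: at (-0.4272, 0.9568), ∇E = (6.7168, 10.6208) → (-0.4272, 0.9568) − 0.02·(6.7168, 10.6208) = (-0.561536, 0.744384)
∂E/∂s at (-0.561536, 0.744384) = 6.285184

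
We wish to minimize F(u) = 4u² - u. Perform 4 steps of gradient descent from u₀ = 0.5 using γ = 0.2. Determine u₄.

0.1736

F′(u) = 8u - 1
Step 1: F′(0.5) = 3; u₁ = 0.5 − 0.2·3 = -0.1
Step 2: F′(-0.1) = -1.8; u₂ = -0.1 − 0.2·(-1.8) = 0.26
Step 3: F′(0.26) = 1.08; u₃ = 0.26 − 0.2·1.08 = 0.044
Step 4: F′(0.044) = -0.648; u₄ = 0.044 − 0.2·(-0.648) = 0.1736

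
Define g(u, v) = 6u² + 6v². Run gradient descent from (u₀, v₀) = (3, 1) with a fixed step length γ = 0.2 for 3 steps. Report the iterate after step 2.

(5.88, 1.96)

∇g = (12u, 12v)
Step 1: at (3, 1), ∇g = (36, 12) → (3, 1) − 0.2·(36, 12) = (-4.2, -1.4)
Step 2: at (-4.2, -1.4), ∇g = (-50.4, -16.8) → (-4.2, -1.4) − 0.2·(-50.4, -16.8) = (5.88, 1.96)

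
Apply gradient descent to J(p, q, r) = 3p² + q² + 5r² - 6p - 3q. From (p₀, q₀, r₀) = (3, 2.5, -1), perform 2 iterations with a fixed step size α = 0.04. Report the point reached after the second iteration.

∇J = (6p - 6, 2q - 3, 10r)
(p₁, q₁, r₁) = (3, 2.5, -1) − 0.04·(12, 2, -10) = (2.52, 2.42, -0.6)
(p₂, q₂, r₂) = (2.52, 2.42, -0.6) − 0.04·(9.12, 1.84, -6) = (2.1552, 2.3464, -0.36)

(2.1552, 2.3464, -0.36)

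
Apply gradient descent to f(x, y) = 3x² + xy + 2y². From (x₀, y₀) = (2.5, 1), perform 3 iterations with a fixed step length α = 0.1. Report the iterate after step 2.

∇f = (6x + y, x + 4y)
Step 1: at (2.5, 1), ∇f = (16, 6.5) → (2.5, 1) − 0.1·(16, 6.5) = (0.9, 0.35)
Step 2: at (0.9, 0.35), ∇f = (5.75, 2.3) → (0.9, 0.35) − 0.1·(5.75, 2.3) = (0.325, 0.12)

(0.325, 0.12)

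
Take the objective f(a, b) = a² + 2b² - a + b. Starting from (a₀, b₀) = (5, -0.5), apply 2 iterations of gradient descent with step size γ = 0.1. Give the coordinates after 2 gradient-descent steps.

(3.38, -0.34)

∇f = (2a - 1, 4b + 1)
Step 1: at (5, -0.5), ∇f = (9, -1) → (5, -0.5) − 0.1·(9, -1) = (4.1, -0.4)
Step 2: at (4.1, -0.4), ∇f = (7.2, -0.6) → (4.1, -0.4) − 0.1·(7.2, -0.6) = (3.38, -0.34)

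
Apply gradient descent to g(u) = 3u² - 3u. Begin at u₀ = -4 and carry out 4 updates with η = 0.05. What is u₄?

g′(u) = 6u - 3
u₁ = -4 − 0.05·(-27) = -2.65
u₂ = -2.65 − 0.05·(-18.9) = -1.705
u₃ = -1.705 − 0.05·(-13.23) = -1.0435
u₄ = -1.0435 − 0.05·(-9.261) = -0.58045

-0.58045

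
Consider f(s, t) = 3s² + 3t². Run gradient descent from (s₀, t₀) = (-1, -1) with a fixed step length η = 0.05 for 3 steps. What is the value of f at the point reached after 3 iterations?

∇f = (6s, 6t)
(s₁, t₁) = (-1, -1) − 0.05·(-6, -6) = (-0.7, -0.7)
(s₂, t₂) = (-0.7, -0.7) − 0.05·(-4.2, -4.2) = (-0.49, -0.49)
(s₃, t₃) = (-0.49, -0.49) − 0.05·(-2.94, -2.94) = (-0.343, -0.343)
f(-0.343, -0.343) = 0.705894

0.705894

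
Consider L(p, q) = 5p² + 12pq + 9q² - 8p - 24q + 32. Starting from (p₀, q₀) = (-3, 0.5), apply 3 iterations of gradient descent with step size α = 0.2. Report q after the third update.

∇L = (10p + 12q - 8, 12p + 18q - 24)
Step 1: at (-3, 0.5), ∇L = (-32, -51) → (-3, 0.5) − 0.2·(-32, -51) = (3.4, 10.7)
Step 2: at (3.4, 10.7), ∇L = (154.4, 209.4) → (3.4, 10.7) − 0.2·(154.4, 209.4) = (-27.48, -31.18)
Step 3: at (-27.48, -31.18), ∇L = (-656.96, -915) → (-27.48, -31.18) − 0.2·(-656.96, -915) = (103.912, 151.82)
q = 151.82

151.82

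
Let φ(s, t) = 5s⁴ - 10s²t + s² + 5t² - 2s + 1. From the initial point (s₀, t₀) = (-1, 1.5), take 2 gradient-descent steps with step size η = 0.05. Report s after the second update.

-0.498

∇φ = (20s³ - 20st + 2s - 2, -10s² + 10t)
Step 1: at (-1, 1.5), ∇φ = (6, 5) → (-1, 1.5) − 0.05·(6, 5) = (-1.3, 1.25)
Step 2: at (-1.3, 1.25), ∇φ = (-16.04, -4.4) → (-1.3, 1.25) − 0.05·(-16.04, -4.4) = (-0.498, 1.47)
s = -0.498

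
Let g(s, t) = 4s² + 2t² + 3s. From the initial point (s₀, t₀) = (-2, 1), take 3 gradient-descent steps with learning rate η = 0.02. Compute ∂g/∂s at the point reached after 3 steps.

∇g = (8s + 3, 4t)
Step 1: at (-2, 1), ∇g = (-13, 4) → (-2, 1) − 0.02·(-13, 4) = (-1.74, 0.92)
Step 2: at (-1.74, 0.92), ∇g = (-10.92, 3.68) → (-1.74, 0.92) − 0.02·(-10.92, 3.68) = (-1.5216, 0.8464)
Step 3: at (-1.5216, 0.8464), ∇g = (-9.1728, 3.3856) → (-1.5216, 0.8464) − 0.02·(-9.1728, 3.3856) = (-1.338144, 0.778688)
∂g/∂s at (-1.338144, 0.778688) = -7.705152

-7.705152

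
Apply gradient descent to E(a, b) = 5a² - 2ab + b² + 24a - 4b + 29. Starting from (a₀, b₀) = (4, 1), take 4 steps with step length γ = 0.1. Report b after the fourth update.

0.9808

∇E = (10a - 2b + 24, -2a + 2b - 4)
Step 1: at (4, 1), ∇E = (62, -10) → (4, 1) − 0.1·(62, -10) = (-2.2, 2)
Step 2: at (-2.2, 2), ∇E = (-2, 4.4) → (-2.2, 2) − 0.1·(-2, 4.4) = (-2, 1.56)
Step 3: at (-2, 1.56), ∇E = (0.88, 3.12) → (-2, 1.56) − 0.1·(0.88, 3.12) = (-2.088, 1.248)
Step 4: at (-2.088, 1.248), ∇E = (0.624, 2.672) → (-2.088, 1.248) − 0.1·(0.624, 2.672) = (-2.1504, 0.9808)
b = 0.9808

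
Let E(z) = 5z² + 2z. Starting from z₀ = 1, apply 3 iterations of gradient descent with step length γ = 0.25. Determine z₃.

E′(z) = 10z + 2
Step 1: E′(1) = 12; z₁ = 1 − 0.25·12 = -2
Step 2: E′(-2) = -18; z₂ = -2 − 0.25·(-18) = 2.5
Step 3: E′(2.5) = 27; z₃ = 2.5 − 0.25·27 = -4.25

-4.25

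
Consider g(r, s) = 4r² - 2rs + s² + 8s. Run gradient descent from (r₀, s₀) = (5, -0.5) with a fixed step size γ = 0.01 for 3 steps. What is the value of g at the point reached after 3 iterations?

59.899803732176

∇g = (8r - 2s, -2r + 2s + 8)
Step 1: at (5, -0.5), ∇g = (41, -3) → (5, -0.5) − 0.01·(41, -3) = (4.59, -0.47)
Step 2: at (4.59, -0.47), ∇g = (37.66, -2.12) → (4.59, -0.47) − 0.01·(37.66, -2.12) = (4.2134, -0.4488)
Step 3: at (4.2134, -0.4488), ∇g = (34.6048, -1.3244) → (4.2134, -0.4488) − 0.01·(34.6048, -1.3244) = (3.867352, -0.435556)
g(3.867352, -0.435556) = 59.899803732176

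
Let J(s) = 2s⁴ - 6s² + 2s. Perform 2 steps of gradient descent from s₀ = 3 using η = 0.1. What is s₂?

2775.8064

J′(s) = 8s³ - 12s + 2
Step 1: J′(3) = 182; s₁ = 3 − 0.1·182 = -15.2
Step 2: J′(-15.2) = -27910.064; s₂ = -15.2 − 0.1·(-27910.064) = 2775.8064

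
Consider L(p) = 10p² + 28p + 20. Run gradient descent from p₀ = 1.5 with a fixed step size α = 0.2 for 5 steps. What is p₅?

-706.1

L′(p) = 20p + 28
p₁ = 1.5 − 0.2·58 = -10.1
p₂ = -10.1 − 0.2·(-174) = 24.7
p₃ = 24.7 − 0.2·522 = -79.7
p₄ = -79.7 − 0.2·(-1566) = 233.5
p₅ = 233.5 − 0.2·4698 = -706.1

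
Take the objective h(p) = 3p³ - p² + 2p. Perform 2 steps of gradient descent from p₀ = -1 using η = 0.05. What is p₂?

h′(p) = 9p² - 2p + 2
Step 1: h′(-1) = 13; p₁ = -1 − 0.05·13 = -1.65
Step 2: h′(-1.65) = 29.8025; p₂ = -1.65 − 0.05·29.8025 = -3.140125

-3.140125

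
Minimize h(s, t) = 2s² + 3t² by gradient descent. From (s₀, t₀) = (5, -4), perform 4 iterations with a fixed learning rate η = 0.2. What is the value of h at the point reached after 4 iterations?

∇h = (4s, 6t)
Step 1: at (5, -4), ∇h = (20, -24) → (5, -4) − 0.2·(20, -24) = (1, 0.8)
Step 2: at (1, 0.8), ∇h = (4, 4.8) → (1, 0.8) − 0.2·(4, 4.8) = (0.2, -0.16)
Step 3: at (0.2, -0.16), ∇h = (0.8, -0.96) → (0.2, -0.16) − 0.2·(0.8, -0.96) = (0.04, 0.032)
Step 4: at (0.04, 0.032), ∇h = (0.16, 0.192) → (0.04, 0.032) − 0.2·(0.16, 0.192) = (0.008, -0.0064)
h(0.008, -0.0064) = 0.00025088

0.00025088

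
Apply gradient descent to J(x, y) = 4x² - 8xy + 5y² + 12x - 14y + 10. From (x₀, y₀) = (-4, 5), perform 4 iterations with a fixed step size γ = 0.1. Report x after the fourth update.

-1.3632

∇J = (8x - 8y + 12, -8x + 10y - 14)
Step 1: at (-4, 5), ∇J = (-60, 68) → (-4, 5) − 0.1·(-60, 68) = (2, -1.8)
Step 2: at (2, -1.8), ∇J = (42.4, -48) → (2, -1.8) − 0.1·(42.4, -48) = (-2.24, 3)
Step 3: at (-2.24, 3), ∇J = (-29.92, 33.92) → (-2.24, 3) − 0.1·(-29.92, 33.92) = (0.752, -0.392)
Step 4: at (0.752, -0.392), ∇J = (21.152, -23.936) → (0.752, -0.392) − 0.1·(21.152, -23.936) = (-1.3632, 2.0016)
x = -1.3632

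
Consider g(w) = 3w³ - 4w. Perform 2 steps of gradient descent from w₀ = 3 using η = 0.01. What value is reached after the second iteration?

g′(w) = 9w² - 4
Step 1: g′(3) = 77; w₁ = 3 − 0.01·77 = 2.23
Step 2: g′(2.23) = 40.7561; w₂ = 2.23 − 0.01·40.7561 = 1.822439

1.822439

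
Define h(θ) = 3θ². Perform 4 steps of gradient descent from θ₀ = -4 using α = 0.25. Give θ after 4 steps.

-0.25

h′(θ) = 6θ
θ₁ = -4 − 0.25·(-24) = 2
θ₂ = 2 − 0.25·12 = -1
θ₃ = -1 − 0.25·(-6) = 0.5
θ₄ = 0.5 − 0.25·3 = -0.25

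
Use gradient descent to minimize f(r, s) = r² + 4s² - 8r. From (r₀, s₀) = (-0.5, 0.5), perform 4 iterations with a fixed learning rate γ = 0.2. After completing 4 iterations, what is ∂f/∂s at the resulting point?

0.5184

∇f = (2r - 8, 8s)
(r₁, s₁) = (-0.5, 0.5) − 0.2·(-9, 4) = (1.3, -0.3)
(r₂, s₂) = (1.3, -0.3) − 0.2·(-5.4, -2.4) = (2.38, 0.18)
(r₃, s₃) = (2.38, 0.18) − 0.2·(-3.24, 1.44) = (3.028, -0.108)
(r₄, s₄) = (3.028, -0.108) − 0.2·(-1.944, -0.864) = (3.4168, 0.0648)
∂f/∂s at (3.4168, 0.0648) = 0.5184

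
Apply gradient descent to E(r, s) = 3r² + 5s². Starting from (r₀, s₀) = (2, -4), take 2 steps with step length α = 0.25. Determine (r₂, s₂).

(0.5, -9)

∇E = (6r, 10s)
(r₁, s₁) = (2, -4) − 0.25·(12, -40) = (-1, 6)
(r₂, s₂) = (-1, 6) − 0.25·(-6, 60) = (0.5, -9)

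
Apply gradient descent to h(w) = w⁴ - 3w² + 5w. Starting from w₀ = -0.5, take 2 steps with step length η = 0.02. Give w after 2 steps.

h′(w) = 4w³ - 6w + 5
Step 1: h′(-0.5) = 7.5; w₁ = -0.5 − 0.02·7.5 = -0.65
Step 2: h′(-0.65) = 7.8015; w₂ = -0.65 − 0.02·7.8015 = -0.80603

-0.80603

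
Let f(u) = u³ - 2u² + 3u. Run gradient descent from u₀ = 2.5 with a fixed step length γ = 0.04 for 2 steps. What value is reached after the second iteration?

f′(u) = 3u² - 4u + 3
Step 1: f′(2.5) = 11.75; u₁ = 2.5 − 0.04·11.75 = 2.03
Step 2: f′(2.03) = 7.2427; u₂ = 2.03 − 0.04·7.2427 = 1.740292

1.740292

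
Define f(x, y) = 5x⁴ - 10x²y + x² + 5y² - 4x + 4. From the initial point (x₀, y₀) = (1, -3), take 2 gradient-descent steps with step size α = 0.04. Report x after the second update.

8.2065024

∇f = (20x³ - 20xy + 2x - 4, -10x² + 10y)
(x₁, y₁) = (1, -3) − 0.04·(78, -40) = (-2.12, -1.4)
(x₂, y₂) = (-2.12, -1.4) − 0.04·(-258.16256, -58.944) = (8.2065024, 0.95776)
x = 8.2065024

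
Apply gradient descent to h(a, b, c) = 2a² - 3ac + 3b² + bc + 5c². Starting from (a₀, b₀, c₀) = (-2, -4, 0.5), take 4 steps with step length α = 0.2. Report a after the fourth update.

-0.5648

∇h = (4a - 3c, 6b + c, -3a + b + 10c)
Step 1: at (-2, -4, 0.5), ∇h = (-9.5, -23.5, 7) → (-2, -4, 0.5) − 0.2·(-9.5, -23.5, 7) = (-0.1, 0.7, -0.9)
Step 2: at (-0.1, 0.7, -0.9), ∇h = (2.3, 3.3, -8) → (-0.1, 0.7, -0.9) − 0.2·(2.3, 3.3, -8) = (-0.56, 0.04, 0.7)
Step 3: at (-0.56, 0.04, 0.7), ∇h = (-4.34, 0.94, 8.72) → (-0.56, 0.04, 0.7) − 0.2·(-4.34, 0.94, 8.72) = (0.308, -0.148, -1.044)
Step 4: at (0.308, -0.148, -1.044), ∇h = (4.364, -1.932, -11.512) → (0.308, -0.148, -1.044) − 0.2·(4.364, -1.932, -11.512) = (-0.5648, 0.2384, 1.2584)
a = -0.5648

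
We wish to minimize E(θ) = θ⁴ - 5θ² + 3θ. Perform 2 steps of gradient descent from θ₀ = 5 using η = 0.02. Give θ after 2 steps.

0.42187328

E′(θ) = 4θ³ - 10θ + 3
θ₁ = 5 − 0.02·453 = -4.06
θ₂ = -4.06 − 0.02·(-224.093664) = 0.42187328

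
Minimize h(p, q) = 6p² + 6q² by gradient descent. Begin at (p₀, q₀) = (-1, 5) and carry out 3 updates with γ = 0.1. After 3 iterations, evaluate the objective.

0.009984

∇h = (12p, 12q)
Step 1: at (-1, 5), ∇h = (-12, 60) → (-1, 5) − 0.1·(-12, 60) = (0.2, -1)
Step 2: at (0.2, -1), ∇h = (2.4, -12) → (0.2, -1) − 0.1·(2.4, -12) = (-0.04, 0.2)
Step 3: at (-0.04, 0.2), ∇h = (-0.48, 2.4) → (-0.04, 0.2) − 0.1·(-0.48, 2.4) = (0.008, -0.04)
h(0.008, -0.04) = 0.009984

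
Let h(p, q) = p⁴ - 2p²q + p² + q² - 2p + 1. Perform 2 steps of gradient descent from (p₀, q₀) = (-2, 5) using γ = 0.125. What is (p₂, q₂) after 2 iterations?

∇h = (4p³ - 4pq + 2p - 2, -2p² + 2q)
Step 1: at (-2, 5), ∇h = (2, 2) → (-2, 5) − 0.125·(2, 2) = (-2.25, 4.75)
Step 2: at (-2.25, 4.75), ∇h = (-9.3125, -0.625) → (-2.25, 4.75) − 0.125·(-9.3125, -0.625) = (-1.0859375, 4.828125)

(-1.0859375, 4.828125)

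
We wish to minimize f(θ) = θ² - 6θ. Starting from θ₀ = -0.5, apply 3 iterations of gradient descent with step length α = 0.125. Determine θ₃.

f′(θ) = 2θ - 6
θ₁ = -0.5 − 0.125·(-7) = 0.375
θ₂ = 0.375 − 0.125·(-5.25) = 1.03125
θ₃ = 1.03125 − 0.125·(-3.9375) = 1.5234375

1.5234375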